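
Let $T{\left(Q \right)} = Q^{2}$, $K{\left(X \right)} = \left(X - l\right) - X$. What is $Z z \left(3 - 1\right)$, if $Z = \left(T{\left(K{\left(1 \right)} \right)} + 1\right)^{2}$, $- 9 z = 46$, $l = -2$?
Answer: $- \frac{2300}{9} \approx -255.56$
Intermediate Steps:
$z = - \frac{46}{9}$ ($z = \left(- \frac{1}{9}\right) 46 = - \frac{46}{9} \approx -5.1111$)
$K{\left(X \right)} = 2$ ($K{\left(X \right)} = \left(X - -2\right) - X = \left(X + 2\right) - X = \left(2 + X\right) - X = 2$)
$Z = 25$ ($Z = \left(2^{2} + 1\right)^{2} = \left(4 + 1\right)^{2} = 5^{2} = 25$)
$Z z \left(3 - 1\right) = 25 \left(- \frac{46}{9}\right) \left(3 - 1\right) = - \frac{1150 \left(3 - 1\right)}{9} = \left(- \frac{1150}{9}\right) 2 = - \frac{2300}{9}$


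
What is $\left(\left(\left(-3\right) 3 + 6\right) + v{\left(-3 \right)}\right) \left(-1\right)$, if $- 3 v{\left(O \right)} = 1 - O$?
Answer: $\frac{13}{3} \approx 4.3333$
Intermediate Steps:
$v{\left(O \right)} = - \frac{1}{3} + \frac{O}{3}$ ($v{\left(O \right)} = - \frac{1 - O}{3} = - \frac{1}{3} + \frac{O}{3}$)
$\left(\left(\left(-3\right) 3 + 6\right) + v{\left(-3 \right)}\right) \left(-1\right) = \left(\left(\left(-3\right) 3 + 6\right) + \left(- \frac{1}{3} + \frac{1}{3} \left(-3\right)\right)\right) \left(-1\right) = \left(\left(-9 + 6\right) - \frac{4}{3}\right) \left(-1\right) = \left(-3 - \frac{4}{3}\right) \left(-1\right) = \left(- \frac{13}{3}\right) \left(-1\right) = \frac{13}{3}$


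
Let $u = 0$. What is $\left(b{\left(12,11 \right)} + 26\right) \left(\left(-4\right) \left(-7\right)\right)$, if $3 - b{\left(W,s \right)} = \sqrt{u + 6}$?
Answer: $812 - 28 \sqrt{6} \approx 743.41$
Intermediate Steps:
$b{\left(W,s \right)} = 3 - \sqrt{6}$ ($b{\left(W,s \right)} = 3 - \sqrt{0 + 6} = 3 - \sqrt{6}$)
$\left(b{\left(12,11 \right)} + 26\right) \left(\left(-4\right) \left(-7\right)\right) = \left(\left(3 - \sqrt{6}\right) + 26\right) \left(\left(-4\right) \left(-7\right)\right) = \left(29 - \sqrt{6}\right) 28 = 812 - 28 \sqrt{6}$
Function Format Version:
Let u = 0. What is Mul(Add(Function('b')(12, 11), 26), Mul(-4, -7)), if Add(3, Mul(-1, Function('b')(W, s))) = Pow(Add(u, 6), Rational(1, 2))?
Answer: Add(812, Mul(-28, Pow(6, Rational(1, 2)))) ≈ 743.41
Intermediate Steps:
Function('b')(W, s) = Add(3, Mul(-1, Pow(6, Rational(1, 2)))) (Function('b')(W, s) = Add(3, Mul(-1, Pow(Add(0, 6), Rational(1, 2)))) = Add(3, Mul(-1, Pow(6, Rational(1, 2)))))
Mul(Add(Function('b')(12, 11), 26), Mul(-4, -7)) = Mul(Add(Add(3, Mul(-1, Pow(6, Rational(1, 2)))), 26), Mul(-4, -7)) = Mul(Add(29, Mul(-1, Pow(6, Rational(1, 2)))), 28) = Add(812, Mul(-28, Pow(6, Rational(1, 2))))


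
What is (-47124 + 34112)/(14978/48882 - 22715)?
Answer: 159013146/277584913 ≈ 0.57285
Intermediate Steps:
(-47124 + 34112)/(14978/48882 - 22715) = -13012/(14978*(1/48882) - 22715) = -13012/(7489/24441 - 22715) = -13012/(-555169826/24441) = -13012*(-24441/555169826) = 159013146/277584913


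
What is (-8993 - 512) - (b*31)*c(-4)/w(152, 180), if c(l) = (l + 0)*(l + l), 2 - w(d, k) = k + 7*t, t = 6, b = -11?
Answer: -47773/5 ≈ -9554.6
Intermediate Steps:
w(d, k) = -40 - k (w(d, k) = 2 - (k + 7*6) = 2 - (k + 42) = 2 - (42 + k) = 2 + (-42 - k) = -40 - k)
c(l) = 2*l² (c(l) = l*(2*l) = 2*l²)
(-8993 - 512) - (b*31)*c(-4)/w(152, 180) = (-8993 - 512) - (-11*31)*(2*(-4)²)/(-40 - 1*180) = -9505 - (-682*16)/(-40 - 180) = -9505 - (-341*32)/(-220) = -9505 - (-10912)*(-1)/220 = -9505 - 1*248/5 = -9505 - 248/5 = -47773/5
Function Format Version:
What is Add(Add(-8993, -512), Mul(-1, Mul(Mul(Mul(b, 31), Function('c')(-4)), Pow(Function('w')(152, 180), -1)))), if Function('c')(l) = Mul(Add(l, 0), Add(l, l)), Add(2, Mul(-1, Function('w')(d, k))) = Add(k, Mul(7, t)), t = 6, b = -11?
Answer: Rational(-47773, 5) ≈ -9554.6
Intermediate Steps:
Function('w')(d, k) = Add(-40, Mul(-1, k)) (Function('w')(d, k) = Add(2, Mul(-1, Add(k, Mul(7, 6)))) = Add(2, Mul(-1, Add(k, 42))) = Add(2, Mul(-1, Add(42, k))) = Add(2, Add(-42, Mul(-1, k))) = Add(-40, Mul(-1, k)))
Function('c')(l) = Mul(2, Pow(l, 2)) (Function('c')(l) = Mul(l, Mul(2, l)) = Mul(2, Pow(l, 2)))
Add(Add(-8993, -512), Mul(-1, Mul(Mul(Mul(b, 31), Function('c')(-4)), Pow(Function('w')(152, 180), -1)))) = Add(Add(-8993, -512), Mul(-1, Mul(Mul(Mul(-11, 31), Mul(2, Pow(-4, 2))), Pow(Add(-40, Mul(-1, 180)), -1)))) = Add(-9505, Mul(-1, Mul(Mul(-341, Mul(2, 16)), Pow(Add(-40, -180), -1)))) = Add(-9505, Mul(-1, Mul(Mul(-341, 32), Pow(-220, -1)))) = Add(-9505, Mul(-1, Mul(-10912, Rational(-1, 220)))) = Add(-9505, Mul(-1, Rational(248, 5))) = Add(-9505, Rational(-248, 5)) = Rational(-47773, 5)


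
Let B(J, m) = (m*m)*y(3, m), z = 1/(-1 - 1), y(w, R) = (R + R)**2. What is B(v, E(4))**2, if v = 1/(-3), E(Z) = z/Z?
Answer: 1/1048576 ≈ 9.5367e-7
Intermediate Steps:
y(w, R) = 4*R**2 (y(w, R) = (2*R)**2 = 4*R**2)
z = -1/2 (z = 1/(-2) = -1/2 ≈ -0.50000)
E(Z) = -1/(2*Z)
v = -1/3 ≈ -0.33333
B(J, m) = 4*m**4 (B(J, m) = (m*m)*(4*m**2) = m**2*(4*m**2) = 4*m**4)
B(v, E(4))**2 = (4*(-1/2/4)**4)**2 = (4*(-1/2*1/4)**4)**2 = (4*(-1/8)**4)**2 = (4*(1/4096))**2 = (1/1024)**2 = 1/1048576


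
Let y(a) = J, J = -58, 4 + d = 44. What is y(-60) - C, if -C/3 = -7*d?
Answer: -898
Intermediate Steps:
d = 40 (d = -4 + 44 = 40)
y(a) = -58
C = 840 (C = -(-21)*40 = -3*(-280) = 840)
y(-60) - C = -58 - 1*840 = -58 - 840 = -898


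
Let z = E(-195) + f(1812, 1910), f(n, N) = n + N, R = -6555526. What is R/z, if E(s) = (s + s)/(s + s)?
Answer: -6555526/3723 ≈ -1760.8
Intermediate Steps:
f(n, N) = N + n
E(s) = 1 (E(s) = (2*s)/((2*s)) = (2*s)*(1/(2*s)) = 1)
z = 3723 (z = 1 + (1910 + 1812) = 1 + 3722 = 3723)
R/z = -6555526/3723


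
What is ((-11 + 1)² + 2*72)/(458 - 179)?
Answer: 244/279 ≈ 0.87455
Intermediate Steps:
((-11 + 1)² + 2*72)/(458 - 179) = ((-10)² + 144)/279 = (100 + 144)*(1/279) = 244*(1/279) = 244/279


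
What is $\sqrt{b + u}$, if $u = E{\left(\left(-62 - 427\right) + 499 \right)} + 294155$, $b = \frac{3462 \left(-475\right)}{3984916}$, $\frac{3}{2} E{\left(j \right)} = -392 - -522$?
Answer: $\frac{5 \sqrt{420517829809054770}}{5977374} \approx 542.44$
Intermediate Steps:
$E{\left(j \right)} = \frac{260}{3}$ ($E{\left(j \right)} = \frac{2 \left(-392 - -522\right)}{3} = \frac{2 \left(-392 + 522\right)}{3} = \frac{2}{3} \cdot 130 = \frac{260}{3}$)
$b = - \frac{822225}{1992458}$ ($b = \left(-1644450\right) \frac{1}{3984916} = - \frac{822225}{1992458} \approx -0.41267$)
$u = \frac{882725}{3}$ ($u = \frac{260}{3} + 294155 = \frac{882725}{3} \approx 2.9424 \cdot 10^{5}$)
$\sqrt{b + u} = \sqrt{- \frac{822225}{1992458} + \frac{882725}{3}} = \sqrt{\frac{1758790021375}{5977374}} = \frac{5 \sqrt{420517829809054770}}{5977374}$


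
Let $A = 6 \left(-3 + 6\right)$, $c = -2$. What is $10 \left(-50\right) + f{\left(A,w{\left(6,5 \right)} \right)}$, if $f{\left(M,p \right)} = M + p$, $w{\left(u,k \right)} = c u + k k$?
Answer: $-469$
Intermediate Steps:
$w{\left(u,k \right)} = k^{2} - 2 u$ ($w{\left(u,k \right)} = - 2 u + k k = - 2 u + k^{2} = k^{2} - 2 u$)
$A = 18$ ($A = 6 \cdot 3 = 18$)
$10 \left(-50\right) + f{\left(A,w{\left(6,5 \right)} \right)} = 10 \left(-50\right) + \left(18 + \left(5^{2} - 12\right)\right) = -500 + \left(18 + \left(25 - 12\right)\right) = -500 + \left(18 + 13\right) = -500 + 31 = -469$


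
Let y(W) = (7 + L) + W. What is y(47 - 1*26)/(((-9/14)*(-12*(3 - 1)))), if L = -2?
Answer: 91/54 ≈ 1.6852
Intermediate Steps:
y(W) = 5 + W (y(W) = (7 - 2) + W = 5 + W)
y(47 - 1*26)/(((-9/14)*(-12*(3 - 1)))) = (5 + (47 - 1*26))/(((-9/14)*(-12*(3 - 1)))) = (5 + (47 - 26))/(((-9*1/14)*(-12*2))) = (5 + 21)/((-9/14*(-24))) = 26/(108/7) = 26*(7/108) = 91/54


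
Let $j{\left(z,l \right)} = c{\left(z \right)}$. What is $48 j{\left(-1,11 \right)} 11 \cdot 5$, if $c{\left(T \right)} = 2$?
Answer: $5280$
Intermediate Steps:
$j{\left(z,l \right)} = 2$
$48 j{\left(-1,11 \right)} 11 \cdot 5 = 48 \cdot 2 \cdot 11 \cdot 5 = 96 \cdot 55 = 5280$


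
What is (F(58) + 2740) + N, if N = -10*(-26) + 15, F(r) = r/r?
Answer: 3016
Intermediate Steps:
F(r) = 1
N = 275 (N = 260 + 15 = 275)
(F(58) + 2740) + N = (1 + 2740) + 275 = 2741 + 275 = 3016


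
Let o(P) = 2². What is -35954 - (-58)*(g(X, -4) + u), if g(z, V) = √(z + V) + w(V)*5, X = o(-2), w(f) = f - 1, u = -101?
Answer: -43262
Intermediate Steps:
o(P) = 4
w(f) = -1 + f
X = 4
g(z, V) = -5 + √(V + z) + 5*V (g(z, V) = √(z + V) + (-1 + V)*5 = √(V + z) + (-5 + 5*V) = -5 + √(V + z) + 5*V)
-35954 - (-58)*(g(X, -4) + u) = -35954 - (-58)*((-5 + √(-4 + 4) + 5*(-4)) - 101) = -35954 - (-58)*((-5 + √0 - 20) - 101) = -35954 - (-58)*((-5 + 0 - 20) - 101) = -35954 - (-58)*(-25 - 101) = -35954 - (-58)*(-126) = -35954 - 1*7308 = -35954 - 7308 = -43262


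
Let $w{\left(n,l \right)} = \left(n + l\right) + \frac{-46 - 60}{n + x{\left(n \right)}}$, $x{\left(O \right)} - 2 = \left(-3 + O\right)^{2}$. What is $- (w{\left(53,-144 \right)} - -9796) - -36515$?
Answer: $\frac{68499656}{2555} \approx 26810.0$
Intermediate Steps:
$x{\left(O \right)} = 2 + \left(-3 + O\right)^{2}$
$w{\left(n,l \right)} = l + n - \frac{106}{2 + n + \left(-3 + n\right)^{2}}$ ($w{\left(n,l \right)} = \left(n + l\right) + \frac{-46 - 60}{n + \left(2 + \left(-3 + n\right)^{2}\right)} = \left(l + n\right) - \frac{106}{2 + n + \left(-3 + n\right)^{2}} = l + n - \frac{106}{2 + n + \left(-3 + n\right)^{2}}$)
$- (w{\left(53,-144 \right)} - -9796) - -36515 = - (\frac{-106 + 53^{2} - 7632 - 144 \left(2 + \left(-3 + 53\right)^{2}\right) + 53 \left(2 + \left(-3 + 53\right)^{2}\right)}{2 + 53 + \left(-3 + 53\right)^{2}} - -9796) - -36515 = - (\frac{-106 + 2809 - 7632 - 144 \left(2 + 50^{2}\right) + 53 \left(2 + 50^{2}\right)}{2 + 53 + 50^{2}} + 9796) + 36515 = - (\frac{-106 + 2809 - 7632 - 144 \left(2 + 2500\right) + 53 \left(2 + 2500\right)}{2 + 53 + 2500} + 9796) + 36515 = - (\frac{-106 + 2809 - 7632 - 360288 + 53 \cdot 2502}{2555} + 9796) + 36515 = - (\frac{-106 + 2809 - 7632 - 360288 + 132606}{2555} + 9796) + 36515 = - (\frac{1}{2555} \left(-232611\right) + 9796) + 36515 = - (- \frac{232611}{2555} + 9796) + 36515 = \left(-1\right) \frac{24796169}{2555} + 36515 = - \frac{24796169}{2555} + 36515 = \frac{68499656}{2555}$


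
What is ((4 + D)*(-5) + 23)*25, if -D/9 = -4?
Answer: -4425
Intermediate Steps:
D = 36 (D = -9*(-4) = 36)
((4 + D)*(-5) + 23)*25 = ((4 + 36)*(-5) + 23)*25 = (40*(-5) + 23)*25 = (-200 + 23)*25 = -177*25 = -4425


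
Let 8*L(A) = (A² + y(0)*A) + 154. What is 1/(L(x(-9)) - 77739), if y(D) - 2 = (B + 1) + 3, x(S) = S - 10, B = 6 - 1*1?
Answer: -4/310803 ≈ -1.2870e-5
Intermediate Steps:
B = 5 (B = 6 - 1 = 5)
x(S) = -10 + S
y(D) = 11 (y(D) = 2 + ((5 + 1) + 3) = 2 + (6 + 3) = 2 + 9 = 11)
L(A) = 77/4 + A²/8 + 11*A/8 (L(A) = ((A² + 11*A) + 154)/8 = (154 + A² + 11*A)/8 = 77/4 + A²/8 + 11*A/8)
1/(L(x(-9)) - 77739) = 1/((77/4 + (-10 - 9)²/8 + 11*(-10 - 9)/8) - 77739) = 1/((77/4 + (⅛)*(-19)² + (11/8)*(-19)) - 77739) = 1/((77/4 + (⅛)*361 - 209/8) - 77739) = 1/((77/4 + 361/8 - 209/8) - 77739) = 1/(153/4 - 77739) = 1/(-310803/4) = -4/310803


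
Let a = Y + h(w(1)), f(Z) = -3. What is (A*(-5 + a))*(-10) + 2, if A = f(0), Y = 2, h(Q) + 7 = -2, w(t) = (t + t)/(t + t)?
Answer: -358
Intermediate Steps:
w(t) = 1 (w(t) = (2*t)/((2*t)) = (2*t)*(1/(2*t)) = 1)
h(Q) = -9 (h(Q) = -7 - 2 = -9)
A = -3
a = -7 (a = 2 - 9 = -7)
(A*(-5 + a))*(-10) + 2 = -3*(-5 - 7)*(-10) + 2 = -3*(-12)*(-10) + 2 = 36*(-10) + 2 = -360 + 2 = -358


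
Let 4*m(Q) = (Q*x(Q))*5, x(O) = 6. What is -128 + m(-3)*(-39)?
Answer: 1499/2 ≈ 749.50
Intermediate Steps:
m(Q) = 15*Q/2 (m(Q) = ((Q*6)*5)/4 = ((6*Q)*5)/4 = (30*Q)/4 = 15*Q/2)
-128 + m(-3)*(-39) = -128 + ((15/2)*(-3))*(-39) = -128 - 45/2*(-39) = -128 + 1755/2 = 1499/2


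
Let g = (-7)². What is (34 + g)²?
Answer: 6889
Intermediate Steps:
g = 49
(34 + g)² = (34 + 49)² = 83² = 6889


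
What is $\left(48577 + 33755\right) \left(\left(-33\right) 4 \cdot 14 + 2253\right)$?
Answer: $33344460$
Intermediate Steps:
$\left(48577 + 33755\right) \left(\left(-33\right) 4 \cdot 14 + 2253\right) = 82332 \left(\left(-132\right) 14 + 2253\right) = 82332 \left(-1848 + 2253\right) = 82332 \cdot 405 = 33344460$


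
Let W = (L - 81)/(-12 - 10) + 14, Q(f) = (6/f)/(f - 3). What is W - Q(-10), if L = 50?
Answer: 21969/1430 ≈ 15.363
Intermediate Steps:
Q(f) = 6/(f*(-3 + f)) (Q(f) = (6/f)/(-3 + f) = 6/(f*(-3 + f)))
W = 339/22 (W = (50 - 81)/(-12 - 10) + 14 = -31/(-22) + 14 = -31*(-1/22) + 14 = 31/22 + 14 = 339/22 ≈ 15.409)
W - Q(-10) = 339/22 - 6/((-10)*(-3 - 10)) = 339/22 - 6*(-1)/(10*(-13)) = 339/22 - 6*(-1)*(-1)/(10*13) = 339/22 - 1*3/65 = 339/22 - 3/65 = 21969/1430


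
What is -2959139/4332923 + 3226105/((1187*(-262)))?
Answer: -14898739029081/1347513055462 ≈ -11.056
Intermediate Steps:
-2959139/4332923 + 3226105/((1187*(-262))) = -2959139*1/4332923 + 3226105/(-310994) = -2959139/4332923 + 3226105*(-1/310994) = -2959139/4332923 - 3226105/310994 = -14898739029081/1347513055462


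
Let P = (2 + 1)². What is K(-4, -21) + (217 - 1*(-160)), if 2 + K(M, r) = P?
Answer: 384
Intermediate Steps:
P = 9 (P = 3² = 9)
K(M, r) = 7 (K(M, r) = -2 + 9 = 7)
K(-4, -21) + (217 - 1*(-160)) = 7 + (217 - 1*(-160)) = 7 + (217 + 160) = 7 + 377 = 384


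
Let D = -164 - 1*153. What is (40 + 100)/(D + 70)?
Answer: -140/247 ≈ -0.56680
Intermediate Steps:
D = -317 (D = -164 - 153 = -317)
(40 + 100)/(D + 70) = (40 + 100)/(-317 + 70) = 140/(-247) = 140*(-1/247) = -140/247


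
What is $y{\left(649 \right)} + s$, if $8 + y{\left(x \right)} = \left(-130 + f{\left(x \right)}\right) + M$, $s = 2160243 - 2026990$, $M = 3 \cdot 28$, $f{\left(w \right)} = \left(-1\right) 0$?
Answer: $133199$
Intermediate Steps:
$f{\left(w \right)} = 0$
$M = 84$
$s = 133253$
$y{\left(x \right)} = -54$ ($y{\left(x \right)} = -8 + \left(\left(-130 + 0\right) + 84\right) = -8 + \left(-130 + 84\right) = -8 - 46 = -54$)
$y{\left(649 \right)} + s = -54 + 133253 = 133199$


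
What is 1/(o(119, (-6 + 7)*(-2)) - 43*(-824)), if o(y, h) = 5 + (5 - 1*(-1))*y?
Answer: 1/36151 ≈ 2.7662e-5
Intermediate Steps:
o(y, h) = 5 + 6*y (o(y, h) = 5 + (5 + 1)*y = 5 + 6*y)
1/(o(119, (-6 + 7)*(-2)) - 43*(-824)) = 1/((5 + 6*119) - 43*(-824)) = 1/((5 + 714) + 35432) = 1/(719 + 35432) = 1/36151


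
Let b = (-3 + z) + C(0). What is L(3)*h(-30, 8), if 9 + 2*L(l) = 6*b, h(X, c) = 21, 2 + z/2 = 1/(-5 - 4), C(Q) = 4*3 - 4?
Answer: -91/2 ≈ -45.500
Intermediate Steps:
C(Q) = 8 (C(Q) = 12 - 4 = 8)
z = -38/9 (z = -4 + 2/(-5 - 4) = -4 + 2/(-9) = -4 + 2*(-⅑) = -4 - 2/9 = -38/9 ≈ -4.2222)
b = 7/9 (b = (-3 - 38/9) + 8 = -65/9 + 8 = 7/9 ≈ 0.77778)
L(l) = -13/6 (L(l) = -9/2 + (6*(7/9))/2 = -9/2 + (½)*(14/3) = -9/2 + 7/3 = -13/6)
L(3)*h(-30, 8) = -13/6*21 = -91/2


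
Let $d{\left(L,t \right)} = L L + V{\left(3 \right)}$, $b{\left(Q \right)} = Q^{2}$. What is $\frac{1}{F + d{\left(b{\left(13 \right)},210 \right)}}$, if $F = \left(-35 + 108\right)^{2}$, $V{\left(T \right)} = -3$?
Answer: $\frac{1}{33887} \approx 2.951 \cdot 10^{-5}$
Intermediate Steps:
$F = 5329$ ($F = 73^{2} = 5329$)
$d{\left(L,t \right)} = -3 + L^{2}$ ($d{\left(L,t \right)} = L L - 3 = L^{2} - 3 = -3 + L^{2}$)
$\frac{1}{F + d{\left(b{\left(13 \right)},210 \right)}} = \frac{1}{5329 - \left(3 - \left(13^{2}\right)^{2}\right)} = \frac{1}{5329 - \left(3 - 169^{2}\right)} = \frac{1}{5329 + \left(-3 + 28561\right)} = \frac{1}{5329 + 28558} = \frac{1}{33887}$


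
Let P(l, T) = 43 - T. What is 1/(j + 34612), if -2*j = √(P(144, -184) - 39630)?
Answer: 138448/4792001579 + 2*I*√39403/4792001579 ≈ 2.8891e-5 + 8.2847e-8*I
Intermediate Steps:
j = -I*√39403/2 (j = -√((43 - 1*(-184)) - 39630)/2 = -√((43 + 184) - 39630)/2 = -√(227 - 39630)/2 = -I*√39403/2 ≈ -99.251*I)
1/(j + 34612) = 1/(-I*√39403/2 + 34612) = 1/(34612 - I*√39403/2)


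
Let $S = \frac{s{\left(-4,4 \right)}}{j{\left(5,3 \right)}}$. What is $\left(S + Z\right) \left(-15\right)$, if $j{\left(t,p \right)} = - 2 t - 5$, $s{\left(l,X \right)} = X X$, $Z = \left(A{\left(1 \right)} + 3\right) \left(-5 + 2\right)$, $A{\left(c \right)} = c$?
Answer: $196$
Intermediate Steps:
$Z = -12$ ($Z = \left(1 + 3\right) \left(-5 + 2\right) = 4 \left(-3\right) = -12$)
$s{\left(l,X \right)} = X^{2}$
$j{\left(t,p \right)} = -5 - 2 t$
$S = - \frac{16}{15}$ ($S = \frac{4^{2}}{-5 - 10} = \frac{16}{-5 - 10} = \frac{16}{-15} = 16 \left(- \frac{1}{15}\right) = - \frac{16}{15} \approx -1.0667$)
$\left(S + Z\right) \left(-15\right) = \left(- \frac{16}{15} - 12\right) \left(-15\right) = \left(- \frac{196}{15}\right) \left(-15\right) = 196$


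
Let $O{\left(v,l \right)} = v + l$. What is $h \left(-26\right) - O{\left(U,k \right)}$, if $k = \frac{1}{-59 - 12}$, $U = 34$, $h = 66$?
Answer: $- \frac{124249}{71} \approx -1750.0$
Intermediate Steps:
$k = - \frac{1}{71}$ ($k = \frac{1}{-71} = - \frac{1}{71} \approx -0.014085$)
$O{\left(v,l \right)} = l + v$
$h \left(-26\right) - O{\left(U,k \right)} = 66 \left(-26\right) - \left(- \frac{1}{71} + 34\right) = -1716 - \frac{2413}{71} = - \frac{124249}{71}$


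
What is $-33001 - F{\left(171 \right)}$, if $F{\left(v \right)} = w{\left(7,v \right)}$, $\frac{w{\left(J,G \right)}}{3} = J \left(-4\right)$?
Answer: $-32917$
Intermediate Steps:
$w{\left(J,G \right)} = - 12 J$ ($w{\left(J,G \right)} = 3 J \left(-4\right) = 3 \left(- 4 J\right) = - 12 J$)
$F{\left(v \right)} = -84$ ($F{\left(v \right)} = \left(-12\right) 7 = -84$)
$-33001 - F{\left(171 \right)} = -33001 - -84 = -33001 + 84 = -32917$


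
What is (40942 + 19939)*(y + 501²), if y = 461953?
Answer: 43405352474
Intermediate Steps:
(40942 + 19939)*(y + 501²) = (40942 + 19939)*(461953 + 501²) = 60881*(461953 + 251001) = 60881*712954 = 43405352474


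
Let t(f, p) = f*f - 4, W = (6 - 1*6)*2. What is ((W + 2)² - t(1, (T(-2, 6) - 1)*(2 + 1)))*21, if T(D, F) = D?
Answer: 147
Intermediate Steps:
W = 0 (W = (6 - 6)*2 = 0*2 = 0)
t(f, p) = -4 + f² (t(f, p) = f² - 4 = -4 + f²)
((W + 2)² - t(1, (T(-2, 6) - 1)*(2 + 1)))*21 = ((0 + 2)² - (-4 + 1²))*21 = (2² - (-4 + 1))*21 = (4 - 1*(-3))*21 = (4 + 3)*21 = 7*21 = 147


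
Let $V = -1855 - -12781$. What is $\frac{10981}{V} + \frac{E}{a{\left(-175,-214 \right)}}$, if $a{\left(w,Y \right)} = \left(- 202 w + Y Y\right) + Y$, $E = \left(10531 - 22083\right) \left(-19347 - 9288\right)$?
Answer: $\frac{903779215453}{221065758} \approx 4088.3$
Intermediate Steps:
$V = 10926$ ($V = -1855 + 12781 = 10926$)
$E = 330791520$ ($E = \left(-11552\right) \left(-28635\right) = 330791520$)
$a{\left(w,Y \right)} = Y + Y^{2} - 202 w$ ($a{\left(w,Y \right)} = \left(- 202 w + Y^{2}\right) + Y = \left(Y^{2} - 202 w\right) + Y = Y + Y^{2} - 202 w$)
$\frac{10981}{V} + \frac{E}{a{\left(-175,-214 \right)}} = \frac{10981}{10926} + \frac{330791520}{-214 + \left(-214\right)^{2} - -35350} = 10981 \cdot \frac{1}{10926} + \frac{330791520}{-214 + 45796 + 35350} = \frac{10981}{10926} + \frac{330791520}{80932} = \frac{10981}{10926} + 330791520 \cdot \frac{1}{80932} = \frac{10981}{10926} + \frac{82697880}{20233} = \frac{903779215453}{221065758}$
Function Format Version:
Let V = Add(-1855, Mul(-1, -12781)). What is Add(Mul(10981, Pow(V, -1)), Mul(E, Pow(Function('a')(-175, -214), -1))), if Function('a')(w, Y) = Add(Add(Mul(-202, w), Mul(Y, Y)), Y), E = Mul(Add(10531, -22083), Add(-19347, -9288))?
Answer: Rational(903779215453, 221065758) ≈ 4088.3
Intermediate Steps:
V = 10926 (V = Add(-1855, 12781) = 10926)
E = 330791520 (E = Mul(-11552, -28635) = 330791520)
Function('a')(w, Y) = Add(Y, Pow(Y, 2), Mul(-202, w)) (Function('a')(w, Y) = Add(Add(Mul(-202, w), Pow(Y, 2)), Y) = Add(Add(Pow(Y, 2), Mul(-202, w)), Y) = Add(Y, Pow(Y, 2), Mul(-202, w)))
Add(Mul(10981, Pow(V, -1)), Mul(E, Pow(Function('a')(-175, -214), -1))) = Add(Mul(10981, Pow(10926, -1)), Mul(330791520, Pow(Add(-214, Pow(-214, 2), Mul(-202, -175)), -1))) = Add(Mul(10981, Rational(1, 10926)), Mul(330791520, Pow(Add(-214, 45796, 35350), -1))) = Add(Rational(10981, 10926), Mul(330791520, Pow(80932, -1))) = Add(Rational(10981, 10926), Mul(330791520, Rational(1, 80932))) = Add(Rational(10981, 10926), Rational(82697880, 20233)) = Rational(903779215453, 221065758)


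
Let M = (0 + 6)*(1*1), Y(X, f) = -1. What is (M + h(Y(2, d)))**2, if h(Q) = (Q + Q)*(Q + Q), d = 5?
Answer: 100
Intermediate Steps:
h(Q) = 4*Q**2 (h(Q) = (2*Q)*(2*Q) = 4*Q**2)
M = 6 (M = 6*1 = 6)
(M + h(Y(2, d)))**2 = (6 + 4*(-1)**2)**2 = (6 + 4*1)**2 = (6 + 4)**2 = 10**2 = 100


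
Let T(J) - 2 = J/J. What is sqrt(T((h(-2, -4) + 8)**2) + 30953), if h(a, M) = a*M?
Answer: 2*sqrt(7739) ≈ 175.94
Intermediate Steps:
h(a, M) = M*a
T(J) = 3 (T(J) = 2 + J/J = 2 + 1 = 3)
sqrt(T((h(-2, -4) + 8)**2) + 30953) = sqrt(3 + 30953) = sqrt(30956) = 2*sqrt(7739)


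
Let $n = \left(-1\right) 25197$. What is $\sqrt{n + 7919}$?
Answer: $i \sqrt{17278} \approx 131.45 i$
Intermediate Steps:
$n = -25197$
$\sqrt{n + 7919} = \sqrt{-25197 + 7919} = \sqrt{-17278} = i \sqrt{17278}$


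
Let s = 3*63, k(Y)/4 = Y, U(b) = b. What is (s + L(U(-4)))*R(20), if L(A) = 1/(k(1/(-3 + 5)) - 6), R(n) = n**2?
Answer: 75500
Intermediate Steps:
k(Y) = 4*Y
L(A) = -1/4 (L(A) = 1/(4/(-3 + 5) - 6) = 1/(4/2 - 6) = 1/(4*(1/2) - 6) = 1/(2 - 6) = 1/(-4) = -1/4)
s = 189
(s + L(U(-4)))*R(20) = (189 - 1/4)*20**2 = (755/4)*400 = 75500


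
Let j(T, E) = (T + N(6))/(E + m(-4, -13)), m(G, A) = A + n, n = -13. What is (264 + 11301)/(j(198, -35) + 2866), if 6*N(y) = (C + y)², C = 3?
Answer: 1410930/349229 ≈ 4.0401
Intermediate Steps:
m(G, A) = -13 + A (m(G, A) = A - 13 = -13 + A)
N(y) = (3 + y)²/6
j(T, E) = (27/2 + T)/(-26 + E) (j(T, E) = (T + (3 + 6)²/6)/(E + (-13 - 13)) = (T + (⅙)*9²)/(E - 26) = (T + (⅙)*81)/(-26 + E) = (T + 27/2)/(-26 + E) = (27/2 + T)/(-26 + E))
(264 + 11301)/(j(198, -35) + 2866) = (264 + 11301)/((27/2 + 198)/(-26 - 35) + 2866) = 11565/((423/2)/(-61) + 2866) = 11565/(-1/61*423/2 + 2866) = 11565/(-423/122 + 2866) = 11565/(349229/122) = 11565*(122/349229) = 1410930/349229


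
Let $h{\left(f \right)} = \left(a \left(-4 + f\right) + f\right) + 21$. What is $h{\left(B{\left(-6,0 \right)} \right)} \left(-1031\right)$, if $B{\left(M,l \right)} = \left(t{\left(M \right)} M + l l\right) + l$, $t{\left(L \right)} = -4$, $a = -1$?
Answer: $-25775$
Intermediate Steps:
$B{\left(M,l \right)} = l + l^{2} - 4 M$ ($B{\left(M,l \right)} = \left(- 4 M + l l\right) + l = \left(- 4 M + l^{2}\right) + l = \left(l^{2} - 4 M\right) + l = l + l^{2} - 4 M$)
$h{\left(f \right)} = 25$ ($h{\left(f \right)} = \left(- (-4 + f) + f\right) + 21 = \left(\left(4 - f\right) + f\right) + 21 = 4 + 21 = 25$)
$h{\left(B{\left(-6,0 \right)} \right)} \left(-1031\right) = 25 \left(-1031\right) = -25775$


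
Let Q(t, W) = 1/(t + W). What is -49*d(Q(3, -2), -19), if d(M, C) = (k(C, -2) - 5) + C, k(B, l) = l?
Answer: 1274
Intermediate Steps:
Q(t, W) = 1/(W + t)
d(M, C) = -7 + C (d(M, C) = (-2 - 5) + C = -7 + C)
-49*d(Q(3, -2), -19) = -49*(-7 - 19) = -49*(-26) = 1274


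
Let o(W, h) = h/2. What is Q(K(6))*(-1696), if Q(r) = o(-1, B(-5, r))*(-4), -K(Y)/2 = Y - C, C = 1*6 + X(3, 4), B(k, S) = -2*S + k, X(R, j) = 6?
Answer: -98368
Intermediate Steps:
B(k, S) = k - 2*S
o(W, h) = h/2 (o(W, h) = h*(1/2) = h/2)
C = 12 (C = 1*6 + 6 = 6 + 6 = 12)
K(Y) = 24 - 2*Y (K(Y) = -2*(Y - 1*12) = -2*(Y - 12) = -2*(-12 + Y) = 24 - 2*Y)
Q(r) = 10 + 4*r (Q(r) = ((-5 - 2*r)/2)*(-4) = (-5/2 - r)*(-4) = 10 + 4*r)
Q(K(6))*(-1696) = (10 + 4*(24 - 2*6))*(-1696) = (10 + 4*(24 - 12))*(-1696) = (10 + 4*12)*(-1696) = (10 + 48)*(-1696) = 58*(-1696) = -98368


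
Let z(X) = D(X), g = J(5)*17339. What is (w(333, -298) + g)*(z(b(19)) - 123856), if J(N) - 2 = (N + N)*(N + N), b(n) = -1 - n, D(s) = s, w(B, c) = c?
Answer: -219047453280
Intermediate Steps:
J(N) = 2 + 4*N² (J(N) = 2 + (N + N)*(N + N) = 2 + (2*N)*(2*N) = 2 + 4*N²)
g = 1768578 (g = (2 + 4*5²)*17339 = (2 + 4*25)*17339 = (2 + 100)*17339 = 102*17339 = 1768578)
z(X) = X
(w(333, -298) + g)*(z(b(19)) - 123856) = (-298 + 1768578)*((-1 - 1*19) - 123856) = 1768280*((-1 - 19) - 123856) = 1768280*(-20 - 123856) = 1768280*(-123876) = -219047453280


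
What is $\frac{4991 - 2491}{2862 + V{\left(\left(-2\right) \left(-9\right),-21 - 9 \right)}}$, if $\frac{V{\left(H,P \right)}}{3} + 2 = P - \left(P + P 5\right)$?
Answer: $\frac{1250}{1653} \approx 0.7562$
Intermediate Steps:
$V{\left(H,P \right)} = -6 - 15 P$ ($V{\left(H,P \right)} = -6 + 3 \left(P - \left(P + P 5\right)\right) = -6 + 3 \left(P - \left(P + 5 P\right)\right) = -6 + 3 \left(P - 6 P\right) = -6 + 3 \left(- 5 P\right) = -6 - 15 P$)
$\frac{4991 - 2491}{2862 + V{\left(\left(-2\right) \left(-9\right),-21 - 9 \right)}} = \frac{4991 - 2491}{2862 - \left(6 + 15 \left(-21 - 9\right)\right)} = \frac{2500}{2862 - \left(6 + 15 \left(-21 - 9\right)\right)} = \frac{2500}{2862 - -444} = \frac{2500}{2862 + \left(-6 + 450\right)} = \frac{2500}{2862 + 444} = \frac{2500}{3306} = 2500 \cdot \frac{1}{3306} = \frac{1250}{1653}$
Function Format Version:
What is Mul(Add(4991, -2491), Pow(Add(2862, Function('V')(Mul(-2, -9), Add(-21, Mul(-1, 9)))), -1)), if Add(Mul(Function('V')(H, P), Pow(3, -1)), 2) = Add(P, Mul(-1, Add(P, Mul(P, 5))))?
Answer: Rational(1250, 1653) ≈ 0.75620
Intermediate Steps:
Function('V')(H, P) = Add(-6, Mul(-15, P)) (Function('V')(H, P) = Add(-6, Mul(3, Add(P, Mul(-1, Add(P, Mul(P, 5)))))) = Add(-6, Mul(3, Add(P, Mul(-1, Add(P, Mul(5, P)))))) = Add(-6, Mul(3, Add(P, Mul(-1, Mul(6, P))))) = Add(-6, Mul(3, Add(P, Mul(-6, P)))) = Add(-6, Mul(3, Mul(-5, P))) = Add(-6, Mul(-15, P)))
Mul(Add(4991, -2491), Pow(Add(2862, Function('V')(Mul(-2, -9), Add(-21, Mul(-1, 9)))), -1)) = Mul(Add(4991, -2491), Pow(Add(2862, Add(-6, Mul(-15, Add(-21, Mul(-1, 9))))), -1)) = Mul(2500, Pow(Add(2862, Add(-6, Mul(-15, Add(-21, -9)))), -1)) = Mul(2500, Pow(Add(2862, Add(-6, Mul(-15, -30))), -1)) = Mul(2500, Pow(Add(2862, Add(-6, 450)), -1)) = Mul(2500, Pow(Add(2862, 444), -1)) = Mul(2500, Pow(3306, -1)) = Mul(2500, Rational(1, 3306)) = Rational(1250, 1653)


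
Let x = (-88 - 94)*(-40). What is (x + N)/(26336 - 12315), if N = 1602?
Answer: 8882/14021 ≈ 0.63348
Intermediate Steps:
x = 7280 (x = -182*(-40) = 7280)
(x + N)/(26336 - 12315) = (7280 + 1602)/(26336 - 12315) = 8882/14021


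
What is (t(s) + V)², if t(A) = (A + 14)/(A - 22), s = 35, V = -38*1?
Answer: 198025/169 ≈ 1171.7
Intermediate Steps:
V = -38
t(A) = (14 + A)/(-22 + A)
(t(s) + V)² = ((14 + 35)/(-22 + 35) - 38)² = (49/13 - 38)² = (-445/13)² = 198025/169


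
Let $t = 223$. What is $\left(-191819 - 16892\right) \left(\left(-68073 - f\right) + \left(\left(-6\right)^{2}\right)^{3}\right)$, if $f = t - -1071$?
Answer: $4740035521$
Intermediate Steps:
$f = 1294$ ($f = 223 - -1071 = 223 + 1071 = 1294$)
$\left(-191819 - 16892\right) \left(\left(-68073 - f\right) + \left(\left(-6\right)^{2}\right)^{3}\right) = \left(-191819 - 16892\right) \left(\left(-68073 - 1294\right) + \left(\left(-6\right)^{2}\right)^{3}\right) = - 208711 \left(\left(-68073 - 1294\right) + 36^{3}\right) = - 208711 \left(-69367 + 46656\right) = \left(-208711\right) \left(-22711\right) = 4740035521$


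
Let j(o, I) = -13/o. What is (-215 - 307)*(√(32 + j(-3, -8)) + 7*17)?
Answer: -62118 - 174*√327 ≈ -65264.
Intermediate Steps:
(-215 - 307)*(√(32 + j(-3, -8)) + 7*17) = (-215 - 307)*(√(32 - 13/(-3)) + 7*17) = -522*(√(32 - 13*(-⅓)) + 119) = -522*(√(32 + 13/3) + 119) = -522*(√(109/3) + 119) = -522*(√327/3 + 119) = -522*(119 + √327/3) = -62118 - 174*√327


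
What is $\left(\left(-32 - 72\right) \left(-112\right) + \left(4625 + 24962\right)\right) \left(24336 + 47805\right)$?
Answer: $2974734135$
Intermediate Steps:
$\left(\left(-32 - 72\right) \left(-112\right) + \left(4625 + 24962\right)\right) \left(24336 + 47805\right) = \left(\left(-104\right) \left(-112\right) + 29587\right) 72141 = \left(11648 + 29587\right) 72141 = 41235 \cdot 72141 = 2974734135$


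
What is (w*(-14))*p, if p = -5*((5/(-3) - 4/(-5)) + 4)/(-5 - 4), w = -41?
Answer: 26978/27 ≈ 999.19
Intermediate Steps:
p = 47/27 (p = -5*((5*(-⅓) - 4*(-⅕)) + 4)/(-9) = -5*((-5/3 + ⅘) + 4)*(-1)/9 = -5*(-13/15 + 4)*(-1)/9 = -47*(-1)/(3*9) = -5*(-47/135) = 47/27 ≈ 1.7407)
(w*(-14))*p = -41*(-14)*(47/27) = 574*(47/27) = 26978/27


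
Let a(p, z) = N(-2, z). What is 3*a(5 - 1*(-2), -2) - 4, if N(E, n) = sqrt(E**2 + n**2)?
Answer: -4 + 6*sqrt(2) ≈ 4.4853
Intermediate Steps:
a(p, z) = sqrt(4 + z**2) (a(p, z) = sqrt((-2)**2 + z**2) = sqrt(4 + z**2))
3*a(5 - 1*(-2), -2) - 4 = 3*sqrt(4 + (-2)**2) - 4 = 3*sqrt(4 + 4) - 4 = 3*sqrt(8) - 4 = 3*(2*sqrt(2)) - 4 = 6*sqrt(2) - 4 = -4 + 6*sqrt(2)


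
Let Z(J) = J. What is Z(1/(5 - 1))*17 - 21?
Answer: -67/4 ≈ -16.750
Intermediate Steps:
Z(1/(5 - 1))*17 - 21 = 17/(5 - 1) - 21 = 17/4 - 21 = -67/4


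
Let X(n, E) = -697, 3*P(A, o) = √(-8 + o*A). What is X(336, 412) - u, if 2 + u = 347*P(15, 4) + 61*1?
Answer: -756 - 694*√13/3 ≈ -1590.1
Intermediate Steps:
P(A, o) = √(-8 + A*o)/3 (P(A, o) = √(-8 + o*A)/3 = √(-8 + A*o)/3)
u = 59 + 694*√13/3 (u = -2 + (347*(√(-8 + 15*4)/3) + 61*1) = -2 + (347*(√(-8 + 60)/3) + 61) = -2 + (347*(√52/3) + 61) = -2 + (347*((2*√13)/3) + 61) = -2 + (347*(2*√13/3) + 61) = -2 + (694*√13/3 + 61) = -2 + (61 + 694*√13/3) = 59 + 694*√13/3 ≈ 893.08)
X(336, 412) - u = -697 - (59 + 694*√13/3) = -697 + (-59 - 694*√13/3) = -756 - 694*√13/3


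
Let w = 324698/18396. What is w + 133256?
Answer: 1225851037/9198 ≈ 1.3327e+5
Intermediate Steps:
w = 162349/9198 (w = 324698*(1/18396) = 162349/9198 ≈ 17.650)
w + 133256 = 162349/9198 + 133256 = 1225851037/9198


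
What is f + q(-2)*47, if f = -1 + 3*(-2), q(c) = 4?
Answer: 181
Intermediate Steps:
f = -7 (f = -1 - 6 = -7)
f + q(-2)*47 = -7 + 4*47 = -7 + 188 = 181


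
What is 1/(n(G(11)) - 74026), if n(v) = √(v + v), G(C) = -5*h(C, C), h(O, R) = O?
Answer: -37013/2739924393 - I*√110/5479848786 ≈ -1.3509e-5 - 1.9139e-9*I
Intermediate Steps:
G(C) = -5*C
n(v) = √2*√v (n(v) = √(2*v) = √2*√v)
1/(n(G(11)) - 74026) = 1/(√2*√(-5*11) - 74026) = 1/(√2*√(-55) - 74026) = 1/(√2*(I*√55) - 74026) = 1/(I*√110 - 74026) = 1/(-74026 + I*√110)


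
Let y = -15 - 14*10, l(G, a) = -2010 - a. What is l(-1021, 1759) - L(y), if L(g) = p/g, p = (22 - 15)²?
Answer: -584146/155 ≈ -3768.7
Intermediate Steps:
y = -155 (y = -15 - 140 = -155)
p = 49 (p = 7² = 49)
L(g) = 49/g
l(-1021, 1759) - L(y) = (-2010 - 1*1759) - 49/(-155) = (-2010 - 1759) - 49*(-1)/155 = -3769 - 1*(-49/155) = -3769 + 49/155 = -584146/155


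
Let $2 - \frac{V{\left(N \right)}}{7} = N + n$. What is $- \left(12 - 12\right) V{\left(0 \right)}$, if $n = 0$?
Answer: $0$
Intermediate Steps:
$V{\left(N \right)} = 14 - 7 N$ ($V{\left(N \right)} = 14 - 7 \left(N + 0\right) = 14 - 7 N$)
$- \left(12 - 12\right) V{\left(0 \right)} = - \left(12 - 12\right) \left(14 - 0\right) = - 0 \left(14 + 0\right) = - 0 \cdot 14 = \left(-1\right) 0 = 0$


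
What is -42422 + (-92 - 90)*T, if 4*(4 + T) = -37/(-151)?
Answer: -12594955/302 ≈ -41705.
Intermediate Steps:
T = -2379/604 (T = -4 + (-37/(-151))/4 = -4 + (-37*(-1/151))/4 = -4 + (1/4)*(37/151) = -4 + 37/604 = -2379/604 ≈ -3.9387)
-42422 + (-92 - 90)*T = -42422 + (-92 - 90)*(-2379/604) = -42422 - 182*(-2379/604) = -42422 + 216489/302 = -12594955/302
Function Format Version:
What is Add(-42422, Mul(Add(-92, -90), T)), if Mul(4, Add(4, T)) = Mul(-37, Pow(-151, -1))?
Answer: Rational(-12594955, 302) ≈ -41705.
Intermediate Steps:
T = Rational(-2379, 604) (T = Add(-4, Mul(Rational(1, 4), Mul(-37, Pow(-151, -1)))) = Add(-4, Mul(Rational(1, 4), Mul(-37, Rational(-1, 151)))) = Add(-4, Mul(Rational(1, 4), Rational(37, 151))) = Add(-4, Rational(37, 604)) = Rational(-2379, 604) ≈ -3.9387)
Add(-42422, Mul(Add(-92, -90), T)) = Add(-42422, Mul(Add(-92, -90), Rational(-2379, 604))) = Add(-42422, Mul(-182, Rational(-2379, 604))) = Add(-42422, Rational(216489, 302)) = Rational(-12594955, 302)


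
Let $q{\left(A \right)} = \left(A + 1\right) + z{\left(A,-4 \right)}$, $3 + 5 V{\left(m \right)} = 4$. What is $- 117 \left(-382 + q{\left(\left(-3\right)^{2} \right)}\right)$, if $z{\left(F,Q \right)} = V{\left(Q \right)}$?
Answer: $\frac{217503}{5} \approx 43501.0$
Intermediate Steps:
$V{\left(m \right)} = \frac{1}{5}$ ($V{\left(m \right)} = - \frac{3}{5} + \frac{1}{5} \cdot 4 = - \frac{3}{5} + \frac{4}{5} = \frac{1}{5}$)
$z{\left(F,Q \right)} = \frac{1}{5}$
$q{\left(A \right)} = \frac{6}{5} + A$ ($q{\left(A \right)} = \left(A + 1\right) + \frac{1}{5} = \left(1 + A\right) + \frac{1}{5} = \frac{6}{5} + A$)
$- 117 \left(-382 + q{\left(\left(-3\right)^{2} \right)}\right) = - 117 \left(-382 + \left(\frac{6}{5} + \left(-3\right)^{2}\right)\right) = - 117 \left(-382 + \left(\frac{6}{5} + 9\right)\right) = - 117 \left(-382 + \frac{51}{5}\right) = \left(-117\right) \left(- \frac{1859}{5}\right) = \frac{217503}{5}$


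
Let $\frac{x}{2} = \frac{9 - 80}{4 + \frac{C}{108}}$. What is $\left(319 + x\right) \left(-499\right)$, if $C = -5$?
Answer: $- \frac{60317623}{427} \approx -1.4126 \cdot 10^{5}$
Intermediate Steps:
$x = - \frac{15336}{427}$ ($x = 2 \frac{9 - 80}{4 - \frac{5}{108}} = 2 \left(- \frac{71}{4 - \frac{5}{108}}\right) = 2 \left(- \frac{71}{\frac{427}{108}}\right) = 2 \left(\left(-71\right) \frac{108}{427}\right) = 2 \left(- \frac{7668}{427}\right) = - \frac{15336}{427} \approx -35.916$)
$\left(319 + x\right) \left(-499\right) = \left(319 - \frac{15336}{427}\right) \left(-499\right) = \frac{120877}{427} \left(-499\right) = - \frac{60317623}{427}$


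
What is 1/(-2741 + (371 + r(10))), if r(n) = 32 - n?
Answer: -1/2348 ≈ -0.00042589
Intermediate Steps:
1/(-2741 + (371 + r(10))) = 1/(-2741 + (371 + (32 - 1*10))) = 1/(-2741 + (371 + (32 - 10))) = 1/(-2741 + (371 + 22)) = 1/(-2741 + 393) = 1/(-2348) = -1/2348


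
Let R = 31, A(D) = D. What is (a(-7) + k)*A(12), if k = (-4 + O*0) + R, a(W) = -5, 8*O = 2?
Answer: 264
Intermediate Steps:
O = ¼ (O = (⅛)*2 = ¼ ≈ 0.25000)
k = 27 (k = (-4 + (¼)*0) + 31 = (-4 + 0) + 31 = -4 + 31 = 27)
(a(-7) + k)*A(12) = (-5 + 27)*12 = 22*12 = 264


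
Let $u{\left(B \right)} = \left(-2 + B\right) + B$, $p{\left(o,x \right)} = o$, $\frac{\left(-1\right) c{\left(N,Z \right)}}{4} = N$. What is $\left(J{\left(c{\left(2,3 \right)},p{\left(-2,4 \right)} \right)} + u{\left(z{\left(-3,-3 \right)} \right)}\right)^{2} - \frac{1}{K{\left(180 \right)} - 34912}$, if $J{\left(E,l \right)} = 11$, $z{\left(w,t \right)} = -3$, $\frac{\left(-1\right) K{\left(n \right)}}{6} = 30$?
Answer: $\frac{315829}{35092} \approx 9.0$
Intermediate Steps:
$c{\left(N,Z \right)} = - 4 N$
$K{\left(n \right)} = -180$ ($K{\left(n \right)} = \left(-6\right) 30 = -180$)
$u{\left(B \right)} = -2 + 2 B$
$\left(J{\left(c{\left(2,3 \right)},p{\left(-2,4 \right)} \right)} + u{\left(z{\left(-3,-3 \right)} \right)}\right)^{2} - \frac{1}{K{\left(180 \right)} - 34912} = \left(11 + \left(-2 + 2 \left(-3\right)\right)\right)^{2} - \frac{1}{-180 - 34912} = \left(11 - 8\right)^{2} - \frac{1}{-35092} = \left(11 - 8\right)^{2} - - \frac{1}{35092} = 3^{2} + \frac{1}{35092} = 9 + \frac{1}{35092} = \frac{315829}{35092}$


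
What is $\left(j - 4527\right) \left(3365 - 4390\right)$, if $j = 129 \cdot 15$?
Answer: $2656800$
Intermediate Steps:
$j = 1935$
$\left(j - 4527\right) \left(3365 - 4390\right) = \left(1935 - 4527\right) \left(3365 - 4390\right) = \left(-2592\right) \left(-1025\right) = 2656800$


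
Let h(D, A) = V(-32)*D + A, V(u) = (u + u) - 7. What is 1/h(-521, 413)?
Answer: 1/37404 ≈ 2.6735e-5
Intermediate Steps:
V(u) = -7 + 2*u (V(u) = 2*u - 7 = -7 + 2*u)
h(D, A) = A - 71*D (h(D, A) = (-7 + 2*(-32))*D + A = (-7 - 64)*D + A = -71*D + A = A - 71*D)
1/h(-521, 413) = 1/(413 - 71*(-521)) = 1/(413 + 36991) = 1/37404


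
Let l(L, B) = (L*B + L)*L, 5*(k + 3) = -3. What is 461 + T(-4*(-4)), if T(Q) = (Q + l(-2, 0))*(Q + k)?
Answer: 709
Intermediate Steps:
k = -18/5 (k = -3 + (⅕)*(-3) = -3 - ⅗ = -18/5 ≈ -3.6000)
l(L, B) = L*(L + B*L) (l(L, B) = (B*L + L)*L = (L + B*L)*L = L*(L + B*L))
T(Q) = (4 + Q)*(-18/5 + Q) (T(Q) = (Q + (-2)²*(1 + 0))*(Q - 18/5) = (Q + 4*1)*(-18/5 + Q) = (Q + 4)*(-18/5 + Q) = (4 + Q)*(-18/5 + Q))
461 + T(-4*(-4)) = 461 + (-72/5 + (-4*(-4))² + 2*(-4*(-4))/5) = 461 + (-72/5 + 16² + (⅖)*16) = 461 + (-72/5 + 256 + 32/5) = 461 + 248 = 709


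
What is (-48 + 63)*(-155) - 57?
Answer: -2382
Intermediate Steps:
(-48 + 63)*(-155) - 57 = 15*(-155) - 57 = -2325 - 57 = -2382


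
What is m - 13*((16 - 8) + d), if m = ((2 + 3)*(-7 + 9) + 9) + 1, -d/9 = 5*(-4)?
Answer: -2424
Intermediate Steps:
d = 180 (d = -45*(-4) = -9*(-20) = 180)
m = 20 (m = (5*2 + 9) + 1 = (10 + 9) + 1 = 19 + 1 = 20)
m - 13*((16 - 8) + d) = 20 - 13*((16 - 8) + 180) = 20 - 13*(8 + 180) = 20 - 13*188 = 20 - 2444 = -2424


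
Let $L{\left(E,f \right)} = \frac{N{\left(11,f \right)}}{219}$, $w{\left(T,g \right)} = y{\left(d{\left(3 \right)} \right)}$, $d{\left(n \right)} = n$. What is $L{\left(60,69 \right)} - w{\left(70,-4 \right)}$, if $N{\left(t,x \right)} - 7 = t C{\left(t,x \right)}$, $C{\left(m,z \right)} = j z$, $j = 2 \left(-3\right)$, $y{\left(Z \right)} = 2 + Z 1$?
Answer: $- \frac{5642}{219} \approx -25.763$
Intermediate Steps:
$y{\left(Z \right)} = 2 + Z$
$w{\left(T,g \right)} = 5$ ($w{\left(T,g \right)} = 2 + 3 = 5$)
$j = -6$
$C{\left(m,z \right)} = - 6 z$
$N{\left(t,x \right)} = 7 - 6 t x$ ($N{\left(t,x \right)} = 7 + t \left(- 6 x\right) = 7 - 6 t x$)
$L{\left(E,f \right)} = \frac{7}{219} - \frac{22 f}{73}$ ($L{\left(E,f \right)} = \frac{7 - 66 f}{219} = \left(7 - 66 f\right) \frac{1}{219} = \frac{7}{219} - \frac{22 f}{73}$)
$L{\left(60,69 \right)} - w{\left(70,-4 \right)} = \left(\frac{7}{219} - \frac{1518}{73}\right) - 5 = - \frac{4547}{219} - 5 = - \frac{5642}{219}$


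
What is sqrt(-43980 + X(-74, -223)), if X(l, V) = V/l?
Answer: I*sqrt(240817978)/74 ≈ 209.71*I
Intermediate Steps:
sqrt(-43980 + X(-74, -223)) = sqrt(-43980 - 223/(-74)) = sqrt(-43980 - 223*(-1/74)) = sqrt(-43980 + 223/74) = sqrt(-3254297/74) = I*sqrt(240817978)/74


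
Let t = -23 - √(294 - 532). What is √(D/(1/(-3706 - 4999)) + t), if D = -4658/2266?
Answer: √(22940854838 - 1283689*I*√238)/1133 ≈ 133.68 - 0.057701*I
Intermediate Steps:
t = -23 - I*√238 (t = -23 - √(-238) = -23 - I*√238 ≈ -23.0 - 15.427*I)
D = -2329/1133 (D = -4658*1/2266 = -2329/1133 ≈ -2.0556)
√(D/(1/(-3706 - 4999)) + t) = √(-2329/(1133*(1/(-3706 - 4999))) + (-23 - I*√238)) = √(-2329/(1133*(1/(-8705))) + (-23 - I*√238)) = √(-2329/(1133*(-1/8705)) + (-23 - I*√238)) = √(-2329/1133*(-8705) + (-23 - I*√238)) = √(20273945/1133 + (-23 - I*√238)) = √(20247886/1133 - I*√238)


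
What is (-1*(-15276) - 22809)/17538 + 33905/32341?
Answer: 117000379/189065486 ≈ 0.61884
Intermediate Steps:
(-1*(-15276) - 22809)/17538 + 33905/32341 = (15276 - 22809)*(1/17538) + 33905*(1/32341) = -7533*1/17538 + 33905/32341 = -2511/5846 + 33905/32341 = 117000379/189065486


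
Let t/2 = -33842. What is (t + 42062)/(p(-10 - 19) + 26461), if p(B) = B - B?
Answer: -25622/26461 ≈ -0.96829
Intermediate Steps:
p(B) = 0
t = -67684 (t = 2*(-33842) = -67684)
(t + 42062)/(p(-10 - 19) + 26461) = (-67684 + 42062)/(0 + 26461) = -25622/26461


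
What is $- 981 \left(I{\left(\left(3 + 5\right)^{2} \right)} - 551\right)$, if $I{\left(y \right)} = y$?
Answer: $477747$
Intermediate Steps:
$- 981 \left(I{\left(\left(3 + 5\right)^{2} \right)} - 551\right) = - 981 \left(\left(3 + 5\right)^{2} - 551\right) = - 981 \left(8^{2} - 551\right) = - 981 \left(64 - 551\right) = \left(-981\right) \left(-487\right) = 477747$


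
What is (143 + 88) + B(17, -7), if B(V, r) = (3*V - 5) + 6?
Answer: 283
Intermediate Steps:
B(V, r) = 1 + 3*V (B(V, r) = (-5 + 3*V) + 6 = 1 + 3*V)
(143 + 88) + B(17, -7) = (143 + 88) + (1 + 3*17) = 231 + (1 + 51) = 231 + 52 = 283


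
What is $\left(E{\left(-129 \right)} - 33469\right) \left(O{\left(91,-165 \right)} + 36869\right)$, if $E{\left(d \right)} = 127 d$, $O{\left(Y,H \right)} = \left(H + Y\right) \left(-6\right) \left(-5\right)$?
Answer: $-1727321948$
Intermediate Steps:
$O{\left(Y,H \right)} = 30 H + 30 Y$ ($O{\left(Y,H \right)} = \left(- 6 H - 6 Y\right) \left(-5\right) = 30 H + 30 Y$)
$\left(E{\left(-129 \right)} - 33469\right) \left(O{\left(91,-165 \right)} + 36869\right) = \left(127 \left(-129\right) - 33469\right) \left(\left(30 \left(-165\right) + 30 \cdot 91\right) + 36869\right) = \left(-16383 - 33469\right) \left(\left(-4950 + 2730\right) + 36869\right) = - 49852 \left(-2220 + 36869\right) = \left(-49852\right) 34649 = -1727321948$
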